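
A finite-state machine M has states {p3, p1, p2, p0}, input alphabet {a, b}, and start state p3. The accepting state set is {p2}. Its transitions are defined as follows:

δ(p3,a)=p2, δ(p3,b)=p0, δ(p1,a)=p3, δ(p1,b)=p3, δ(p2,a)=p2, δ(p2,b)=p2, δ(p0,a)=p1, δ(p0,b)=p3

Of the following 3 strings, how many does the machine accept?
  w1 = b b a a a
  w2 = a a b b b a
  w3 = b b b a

2

w1: Trace: p3 -b-> p0 -b-> p3 -a-> p2 -a-> p2 -a-> p2  → end p2, accepted
w2: Trace: p3 -a-> p2 -a-> p2 -b-> p2 -b-> p2 -b-> p2 -a-> p2  → end p2, accepted
w3: Trace: p3 -b-> p0 -b-> p3 -b-> p0 -a-> p1  → end p1, rejected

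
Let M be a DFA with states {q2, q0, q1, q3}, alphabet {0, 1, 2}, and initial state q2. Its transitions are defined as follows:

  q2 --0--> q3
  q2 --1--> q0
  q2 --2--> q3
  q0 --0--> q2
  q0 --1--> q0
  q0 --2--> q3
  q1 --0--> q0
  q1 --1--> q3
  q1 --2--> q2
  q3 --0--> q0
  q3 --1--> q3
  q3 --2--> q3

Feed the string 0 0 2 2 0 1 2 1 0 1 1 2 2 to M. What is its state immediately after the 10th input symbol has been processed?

q0

Trace: q2 -0-> q3 -0-> q0 -2-> q3 -2-> q3 -0-> q0 -1-> q0 -2-> q3 -1-> q3 -0-> q0 -1-> q0
After 10 symbols: q0.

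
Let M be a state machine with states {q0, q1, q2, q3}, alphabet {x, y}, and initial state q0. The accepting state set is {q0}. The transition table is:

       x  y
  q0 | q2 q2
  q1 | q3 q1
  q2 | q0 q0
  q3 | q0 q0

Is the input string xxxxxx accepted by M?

q0 → q2 → q0 → q2 → q0 → q2 → q0
End state q0 is accepting.

Yes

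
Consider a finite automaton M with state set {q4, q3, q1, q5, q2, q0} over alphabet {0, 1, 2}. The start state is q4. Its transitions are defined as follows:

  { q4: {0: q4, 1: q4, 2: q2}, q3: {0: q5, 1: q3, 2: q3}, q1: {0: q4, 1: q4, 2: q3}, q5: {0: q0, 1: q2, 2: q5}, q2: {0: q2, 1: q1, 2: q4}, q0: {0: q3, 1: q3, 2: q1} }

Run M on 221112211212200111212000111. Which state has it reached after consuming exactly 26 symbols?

q3

Trace: q4 -2-> q2 -2-> q4 -1-> q4 -1-> q4 -1-> q4 -2-> q2 -2-> q4 -1-> q4 -1-> q4 -2-> q2 -1-> q1 -2-> q3 -2-> q3 -0-> q5 -0-> q0 -1-> q3 -1-> q3 -1-> q3 -2-> q3 -1-> q3 -2-> q3 -0-> q5 -0-> q0 -0-> q3 -1-> q3 -1-> q3
After 26 symbols: q3.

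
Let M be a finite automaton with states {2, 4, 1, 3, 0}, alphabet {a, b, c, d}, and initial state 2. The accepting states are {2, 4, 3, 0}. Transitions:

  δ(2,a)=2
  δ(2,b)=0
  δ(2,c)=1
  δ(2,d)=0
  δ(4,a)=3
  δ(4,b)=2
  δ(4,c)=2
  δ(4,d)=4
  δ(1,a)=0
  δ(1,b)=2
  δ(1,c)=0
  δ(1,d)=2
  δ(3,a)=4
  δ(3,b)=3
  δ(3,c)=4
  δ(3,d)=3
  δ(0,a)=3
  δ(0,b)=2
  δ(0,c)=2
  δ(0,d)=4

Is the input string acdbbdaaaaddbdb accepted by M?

Yes

Trace: 2 -a-> 2 -c-> 1 -d-> 2 -b-> 0 -b-> 2 -d-> 0 -a-> 3 -a-> 4 -a-> 3 -a-> 4 -d-> 4 -d-> 4 -b-> 2 -d-> 0 -b-> 2
End state 2 is accepting.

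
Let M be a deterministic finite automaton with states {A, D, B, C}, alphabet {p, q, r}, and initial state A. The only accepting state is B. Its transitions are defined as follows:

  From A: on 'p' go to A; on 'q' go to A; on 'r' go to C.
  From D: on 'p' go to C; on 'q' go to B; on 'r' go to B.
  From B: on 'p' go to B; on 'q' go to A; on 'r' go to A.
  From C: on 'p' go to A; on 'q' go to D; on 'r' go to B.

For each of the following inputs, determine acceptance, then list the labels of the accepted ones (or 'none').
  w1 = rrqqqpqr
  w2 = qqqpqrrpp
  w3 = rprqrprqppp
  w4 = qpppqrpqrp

w1: A → C → B → A → A → A → A → A → C  → end C, rejected
w2: A → A → A → A → A → A → C → B → B → B  → end B, accepted
w3: A → C → A → C → D → B → B → A → A → A → A → A  → end A, rejected
w4: A → A → A → A → A → A → C → A → A → C → A  → end A, rejected

w2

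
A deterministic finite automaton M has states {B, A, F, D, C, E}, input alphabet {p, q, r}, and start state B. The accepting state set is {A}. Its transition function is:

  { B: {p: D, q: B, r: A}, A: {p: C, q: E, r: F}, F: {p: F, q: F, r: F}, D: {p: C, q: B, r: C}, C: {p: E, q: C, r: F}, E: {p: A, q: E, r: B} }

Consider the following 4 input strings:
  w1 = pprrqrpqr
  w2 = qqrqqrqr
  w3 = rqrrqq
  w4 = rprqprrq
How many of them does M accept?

1

w1: B → D → C → F → F → F → F → F → F → F  → end F, rejected
w2: B → B → B → A → E → E → B → B → A  → end A, accepted
w3: B → A → E → B → A → E → E  → end E, rejected
w4: B → A → C → F → F → F → F → F → F  → end F, rejected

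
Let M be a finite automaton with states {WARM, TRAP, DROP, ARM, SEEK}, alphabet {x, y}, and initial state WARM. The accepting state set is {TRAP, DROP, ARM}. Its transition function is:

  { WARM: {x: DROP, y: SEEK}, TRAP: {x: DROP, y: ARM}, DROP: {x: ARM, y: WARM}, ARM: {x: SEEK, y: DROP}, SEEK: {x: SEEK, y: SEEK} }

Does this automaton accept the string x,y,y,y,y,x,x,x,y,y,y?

Trace: WARM -x-> DROP -y-> WARM -y-> SEEK -y-> SEEK -y-> SEEK -x-> SEEK -x-> SEEK -x-> SEEK -y-> SEEK -y-> SEEK -y-> SEEK
End state SEEK is not accepting.

No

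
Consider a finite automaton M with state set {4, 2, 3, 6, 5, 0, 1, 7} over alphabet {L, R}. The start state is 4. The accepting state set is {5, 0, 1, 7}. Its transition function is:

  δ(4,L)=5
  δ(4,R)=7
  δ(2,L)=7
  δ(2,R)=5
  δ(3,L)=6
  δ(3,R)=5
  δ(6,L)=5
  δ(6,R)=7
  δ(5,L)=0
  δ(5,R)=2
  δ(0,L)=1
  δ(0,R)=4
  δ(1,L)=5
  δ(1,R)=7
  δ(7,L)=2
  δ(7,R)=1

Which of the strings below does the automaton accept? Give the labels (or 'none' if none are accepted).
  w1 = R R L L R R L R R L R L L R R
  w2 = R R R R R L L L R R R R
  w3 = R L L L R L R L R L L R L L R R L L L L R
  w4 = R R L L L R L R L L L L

w1:
  start at 4
  read 'R': 4 → 7
  read 'R': 7 → 1
  read 'L': 1 → 5
  read 'L': 5 → 0
  read 'R': 0 → 4
  read 'R': 4 → 7
  read 'L': 7 → 2
  read 'R': 2 → 5
  read 'R': 5 → 2
  read 'L': 2 → 7
  read 'R': 7 → 1
  read 'L': 1 → 5
  read 'L': 5 → 0
  read 'R': 0 → 4
  read 'R': 4 → 7
  end 7, accepted
w2:
  start at 4
  read 'R': 4 → 7
  read 'R': 7 → 1
  read 'R': 1 → 7
  read 'R': 7 → 1
  read 'R': 1 → 7
  read 'L': 7 → 2
  read 'L': 2 → 7
  read 'L': 7 → 2
  read 'R': 2 → 5
  read 'R': 5 → 2
  read 'R': 2 → 5
  read 'R': 5 → 2
  end 2, rejected
w3:
  start at 4
  read 'R': 4 → 7
  read 'L': 7 → 2
  read 'L': 2 → 7
  read 'L': 7 → 2
  read 'R': 2 → 5
  read 'L': 5 → 0
  read 'R': 0 → 4
  read 'L': 4 → 5
  read 'R': 5 → 2
  read 'L': 2 → 7
  read 'L': 7 → 2
  read 'R': 2 → 5
  read 'L': 5 → 0
  read 'L': 0 → 1
  read 'R': 1 → 7
  read 'R': 7 → 1
  read 'L': 1 → 5
  read 'L': 5 → 0
  read 'L': 0 → 1
  read 'L': 1 → 5
  read 'R': 5 → 2
  end 2, rejected
w4:
  start at 4
  read 'R': 4 → 7
  read 'R': 7 → 1
  read 'L': 1 → 5
  read 'L': 5 → 0
  read 'L': 0 → 1
  read 'R': 1 → 7
  read 'L': 7 → 2
  read 'R': 2 → 5
  read 'L': 5 → 0
  read 'L': 0 → 1
  read 'L': 1 → 5
  read 'L': 5 → 0
  end 0, accepted

w1, w4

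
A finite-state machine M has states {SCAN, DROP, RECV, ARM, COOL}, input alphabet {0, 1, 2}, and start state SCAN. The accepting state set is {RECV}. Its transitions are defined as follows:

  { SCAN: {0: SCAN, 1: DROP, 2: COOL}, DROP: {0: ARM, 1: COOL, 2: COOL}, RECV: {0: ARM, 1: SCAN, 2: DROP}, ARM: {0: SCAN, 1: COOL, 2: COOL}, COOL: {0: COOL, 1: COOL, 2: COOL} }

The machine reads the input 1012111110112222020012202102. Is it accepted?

No

start at SCAN
read '1': SCAN → DROP
read '0': DROP → ARM
read '1': ARM → COOL
read '2': COOL → COOL
read '1': COOL → COOL
read '1': COOL → COOL
read '1': COOL → COOL
read '1': COOL → COOL
read '1': COOL → COOL
read '0': COOL → COOL
read '1': COOL → COOL
read '1': COOL → COOL
read '2': COOL → COOL
read '2': COOL → COOL
read '2': COOL → COOL
read '2': COOL → COOL
read '0': COOL → COOL
read '2': COOL → COOL
read '0': COOL → COOL
read '0': COOL → COOL
read '1': COOL → COOL
read '2': COOL → COOL
read '2': COOL → COOL
read '0': COOL → COOL
read '2': COOL → COOL
read '1': COOL → COOL
read '0': COOL → COOL
read '2': COOL → COOL
End state COOL is not accepting.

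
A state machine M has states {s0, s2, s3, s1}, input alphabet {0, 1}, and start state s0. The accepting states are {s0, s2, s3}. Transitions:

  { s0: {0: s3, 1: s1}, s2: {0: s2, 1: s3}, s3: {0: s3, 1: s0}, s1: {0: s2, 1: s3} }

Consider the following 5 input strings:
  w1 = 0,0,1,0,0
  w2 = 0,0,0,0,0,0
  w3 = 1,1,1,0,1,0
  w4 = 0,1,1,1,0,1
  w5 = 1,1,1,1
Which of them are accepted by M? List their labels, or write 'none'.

w1, w2, w3, w4

w1: s0 → s3 → s3 → s0 → s3 → s3  → end s3, accepted
w2: s0 → s3 → s3 → s3 → s3 → s3 → s3  → end s3, accepted
w3: s0 → s1 → s3 → s0 → s3 → s0 → s3  → end s3, accepted
w4: s0 → s3 → s0 → s1 → s3 → s3 → s0  → end s0, accepted
w5: s0 → s1 → s3 → s0 → s1  → end s1, rejected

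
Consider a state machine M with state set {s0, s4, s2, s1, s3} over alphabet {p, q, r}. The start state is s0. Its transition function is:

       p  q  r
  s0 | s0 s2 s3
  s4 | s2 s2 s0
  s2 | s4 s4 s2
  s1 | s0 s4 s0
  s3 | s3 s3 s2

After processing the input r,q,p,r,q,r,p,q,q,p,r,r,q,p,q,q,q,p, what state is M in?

Trace: s0 -r-> s3 -q-> s3 -p-> s3 -r-> s2 -q-> s4 -r-> s0 -p-> s0 -q-> s2 -q-> s4 -p-> s2 -r-> s2 -r-> s2 -q-> s4 -p-> s2 -q-> s4 -q-> s2 -q-> s4 -p-> s2

s2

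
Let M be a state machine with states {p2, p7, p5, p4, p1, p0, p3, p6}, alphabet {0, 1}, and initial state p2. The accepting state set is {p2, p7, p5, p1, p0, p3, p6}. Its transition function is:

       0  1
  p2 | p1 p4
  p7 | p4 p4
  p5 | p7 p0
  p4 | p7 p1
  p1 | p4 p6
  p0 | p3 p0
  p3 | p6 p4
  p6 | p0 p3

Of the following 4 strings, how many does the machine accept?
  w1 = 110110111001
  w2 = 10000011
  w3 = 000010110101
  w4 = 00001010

2

w1: Trace: p2 -1-> p4 -1-> p1 -0-> p4 -1-> p1 -1-> p6 -0-> p0 -1-> p0 -1-> p0 -1-> p0 -0-> p3 -0-> p6 -1-> p3  → end p3, accepted
w2: Trace: p2 -1-> p4 -0-> p7 -0-> p4 -0-> p7 -0-> p4 -0-> p7 -1-> p4 -1-> p1  → end p1, accepted
w3: Trace: p2 -0-> p1 -0-> p4 -0-> p7 -0-> p4 -1-> p1 -0-> p4 -1-> p1 -1-> p6 -0-> p0 -1-> p0 -0-> p3 -1-> p4  → end p4, rejected
w4: Trace: p2 -0-> p1 -0-> p4 -0-> p7 -0-> p4 -1-> p1 -0-> p4 -1-> p1 -0-> p4  → end p4, rejected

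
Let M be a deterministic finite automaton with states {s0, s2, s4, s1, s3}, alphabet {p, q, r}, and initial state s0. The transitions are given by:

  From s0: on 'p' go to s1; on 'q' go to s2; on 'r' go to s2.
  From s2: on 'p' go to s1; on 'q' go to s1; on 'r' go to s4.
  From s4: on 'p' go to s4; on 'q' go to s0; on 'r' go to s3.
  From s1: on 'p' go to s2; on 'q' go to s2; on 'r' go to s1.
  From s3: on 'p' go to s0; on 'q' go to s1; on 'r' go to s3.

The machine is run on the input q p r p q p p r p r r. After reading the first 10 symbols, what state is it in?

s4

Trace: s0 -q-> s2 -p-> s1 -r-> s1 -p-> s2 -q-> s1 -p-> s2 -p-> s1 -r-> s1 -p-> s2 -r-> s4
After 10 symbols: s4.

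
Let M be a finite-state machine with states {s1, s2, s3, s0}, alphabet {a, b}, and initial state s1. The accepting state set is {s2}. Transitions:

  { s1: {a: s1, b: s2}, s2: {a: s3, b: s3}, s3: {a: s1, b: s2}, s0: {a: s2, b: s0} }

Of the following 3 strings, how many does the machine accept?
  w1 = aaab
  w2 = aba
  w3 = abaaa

1

w1: Trace: s1 -a-> s1 -a-> s1 -a-> s1 -b-> s2  → end s2, accepted
w2: Trace: s1 -a-> s1 -b-> s2 -a-> s3  → end s3, rejected
w3: Trace: s1 -a-> s1 -b-> s2 -a-> s3 -a-> s1 -a-> s1  → end s1, rejected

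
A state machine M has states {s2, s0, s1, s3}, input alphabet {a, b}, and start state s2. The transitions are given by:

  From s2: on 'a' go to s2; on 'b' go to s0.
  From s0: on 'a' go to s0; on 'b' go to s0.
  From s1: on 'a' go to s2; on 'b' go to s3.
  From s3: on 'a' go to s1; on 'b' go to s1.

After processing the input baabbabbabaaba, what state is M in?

Trace: s2 -b-> s0 -a-> s0 -a-> s0 -b-> s0 -b-> s0 -a-> s0 -b-> s0 -b-> s0 -a-> s0 -b-> s0 -a-> s0 -a-> s0 -b-> s0 -a-> s0

s0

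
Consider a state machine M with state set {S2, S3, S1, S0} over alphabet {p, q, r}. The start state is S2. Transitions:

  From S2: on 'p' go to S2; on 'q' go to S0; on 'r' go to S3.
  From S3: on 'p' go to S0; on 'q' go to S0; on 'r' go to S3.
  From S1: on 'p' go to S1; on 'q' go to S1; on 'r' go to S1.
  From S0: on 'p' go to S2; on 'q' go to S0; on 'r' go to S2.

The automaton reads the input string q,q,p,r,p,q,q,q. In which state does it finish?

S0

start at S2
read 'q': S2 → S0
read 'q': S0 → S0
read 'p': S0 → S2
read 'r': S2 → S3
read 'p': S3 → S0
read 'q': S0 → S0
read 'q': S0 → S0
read 'q': S0 → S0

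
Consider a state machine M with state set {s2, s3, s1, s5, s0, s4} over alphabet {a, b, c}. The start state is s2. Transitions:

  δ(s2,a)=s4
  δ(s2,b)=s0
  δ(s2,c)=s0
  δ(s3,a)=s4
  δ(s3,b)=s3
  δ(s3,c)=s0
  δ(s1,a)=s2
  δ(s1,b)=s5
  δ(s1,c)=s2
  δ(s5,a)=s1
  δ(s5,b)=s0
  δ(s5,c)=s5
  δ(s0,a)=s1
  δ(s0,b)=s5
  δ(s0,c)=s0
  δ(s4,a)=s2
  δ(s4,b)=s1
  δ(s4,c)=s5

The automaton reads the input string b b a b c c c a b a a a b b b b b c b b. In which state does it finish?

s2 → s0 → s5 → s1 → s5 → s5 → s5 → s5 → s1 → s5 → s1 → s2 → s4 → s1 → s5 → s0 → s5 → s0 → s0 → s5 → s0

s0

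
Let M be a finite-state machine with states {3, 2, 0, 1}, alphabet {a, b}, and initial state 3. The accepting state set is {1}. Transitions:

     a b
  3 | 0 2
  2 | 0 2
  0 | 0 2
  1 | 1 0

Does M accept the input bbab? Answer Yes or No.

start at 3
read 'b': 3 → 2
read 'b': 2 → 2
read 'a': 2 → 0
read 'b': 0 → 2
End state 2 is not accepting.

No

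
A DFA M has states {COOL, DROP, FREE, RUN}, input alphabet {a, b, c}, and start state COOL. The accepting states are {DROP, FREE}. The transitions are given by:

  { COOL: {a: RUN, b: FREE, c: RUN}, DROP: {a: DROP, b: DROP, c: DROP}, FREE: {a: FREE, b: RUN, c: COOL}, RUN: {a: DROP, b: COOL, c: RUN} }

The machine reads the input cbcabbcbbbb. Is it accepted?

Yes

start at COOL
read 'c': COOL → RUN
read 'b': RUN → COOL
read 'c': COOL → RUN
read 'a': RUN → DROP
read 'b': DROP → DROP
read 'b': DROP → DROP
read 'c': DROP → DROP
read 'b': DROP → DROP
read 'b': DROP → DROP
read 'b': DROP → DROP
read 'b': DROP → DROP
End state DROP is accepting.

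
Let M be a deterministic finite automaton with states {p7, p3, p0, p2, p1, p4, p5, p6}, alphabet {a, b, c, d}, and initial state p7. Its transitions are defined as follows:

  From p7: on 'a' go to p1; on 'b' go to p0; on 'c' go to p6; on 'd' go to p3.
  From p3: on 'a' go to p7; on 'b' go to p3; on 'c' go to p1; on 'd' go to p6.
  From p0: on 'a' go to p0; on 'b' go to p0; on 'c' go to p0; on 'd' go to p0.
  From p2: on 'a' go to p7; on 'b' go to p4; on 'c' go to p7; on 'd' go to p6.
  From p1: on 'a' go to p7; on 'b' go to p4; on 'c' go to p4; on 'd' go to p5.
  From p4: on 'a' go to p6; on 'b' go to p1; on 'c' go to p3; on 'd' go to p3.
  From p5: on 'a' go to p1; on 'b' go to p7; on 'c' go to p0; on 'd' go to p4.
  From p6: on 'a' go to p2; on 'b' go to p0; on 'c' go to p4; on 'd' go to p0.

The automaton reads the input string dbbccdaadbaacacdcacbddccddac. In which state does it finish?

start at p7
read 'd': p7 → p3
read 'b': p3 → p3
read 'b': p3 → p3
read 'c': p3 → p1
read 'c': p1 → p4
read 'd': p4 → p3
read 'a': p3 → p7
read 'a': p7 → p1
read 'd': p1 → p5
read 'b': p5 → p7
read 'a': p7 → p1
read 'a': p1 → p7
read 'c': p7 → p6
read 'a': p6 → p2
read 'c': p2 → p7
read 'd': p7 → p3
read 'c': p3 → p1
read 'a': p1 → p7
read 'c': p7 → p6
read 'b': p6 → p0
read 'd': p0 → p0
read 'd': p0 → p0
read 'c': p0 → p0
read 'c': p0 → p0
read 'd': p0 → p0
read 'd': p0 → p0
read 'a': p0 → p0
read 'c': p0 → p0

p0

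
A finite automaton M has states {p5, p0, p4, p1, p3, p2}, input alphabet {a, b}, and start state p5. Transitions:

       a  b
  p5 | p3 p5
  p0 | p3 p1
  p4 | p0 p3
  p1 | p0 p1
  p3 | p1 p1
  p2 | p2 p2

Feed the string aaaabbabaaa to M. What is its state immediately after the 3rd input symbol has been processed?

p5 → p3 → p1 → p0
After 3 symbols: p0.

p0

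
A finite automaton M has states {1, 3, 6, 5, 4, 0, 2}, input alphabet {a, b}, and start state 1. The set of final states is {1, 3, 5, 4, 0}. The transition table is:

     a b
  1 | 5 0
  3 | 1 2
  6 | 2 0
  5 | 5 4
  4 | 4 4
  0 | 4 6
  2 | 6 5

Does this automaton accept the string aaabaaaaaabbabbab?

Yes

1 → 5 → 5 → 5 → 4 → 4 → 4 → 4 → 4 → 4 → 4 → 4 → 4 → 4 → 4 → 4 → 4 → 4
End state 4 is accepting.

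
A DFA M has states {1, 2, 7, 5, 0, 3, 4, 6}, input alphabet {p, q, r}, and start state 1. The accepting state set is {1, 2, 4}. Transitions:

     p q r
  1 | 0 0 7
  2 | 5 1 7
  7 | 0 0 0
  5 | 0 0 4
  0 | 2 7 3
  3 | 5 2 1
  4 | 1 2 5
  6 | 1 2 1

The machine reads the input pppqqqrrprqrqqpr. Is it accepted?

Trace: 1 -p-> 0 -p-> 2 -p-> 5 -q-> 0 -q-> 7 -q-> 0 -r-> 3 -r-> 1 -p-> 0 -r-> 3 -q-> 2 -r-> 7 -q-> 0 -q-> 7 -p-> 0 -r-> 3
End state 3 is not accepting.

No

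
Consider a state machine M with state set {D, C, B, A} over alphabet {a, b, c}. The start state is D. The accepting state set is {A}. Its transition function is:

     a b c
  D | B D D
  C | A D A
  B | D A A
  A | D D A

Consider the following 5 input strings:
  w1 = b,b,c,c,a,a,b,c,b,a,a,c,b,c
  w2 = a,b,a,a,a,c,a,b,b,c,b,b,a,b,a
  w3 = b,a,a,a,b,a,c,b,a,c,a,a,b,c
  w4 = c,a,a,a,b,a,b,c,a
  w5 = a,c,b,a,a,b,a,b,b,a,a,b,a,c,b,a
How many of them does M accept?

w1: D → D → D → D → D → B → D → D → D → D → B → D → D → D → D  → end D, rejected
w2: D → B → A → D → B → D → D → B → A → D → D → D → D → B → A → D  → end D, rejected
w3: D → D → B → D → B → A → D → D → D → B → A → D → B → A → A  → end A, accepted
w4: D → D → B → D → B → A → D → D → D → B  → end B, rejected
w5: D → B → A → D → B → D → D → B → A → D → B → D → D → B → A → D → B  → end B, rejected

1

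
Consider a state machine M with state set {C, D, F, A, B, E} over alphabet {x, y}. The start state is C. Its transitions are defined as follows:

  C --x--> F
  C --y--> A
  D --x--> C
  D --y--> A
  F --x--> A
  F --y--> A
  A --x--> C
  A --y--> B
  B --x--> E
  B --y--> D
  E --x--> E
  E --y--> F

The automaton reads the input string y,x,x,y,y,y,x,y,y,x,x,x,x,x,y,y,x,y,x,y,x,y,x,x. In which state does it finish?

F

start at C
read 'y': C → A
read 'x': A → C
read 'x': C → F
read 'y': F → A
read 'y': A → B
read 'y': B → D
read 'x': D → C
read 'y': C → A
read 'y': A → B
read 'x': B → E
read 'x': E → E
read 'x': E → E
read 'x': E → E
read 'x': E → E
read 'y': E → F
read 'y': F → A
read 'x': A → C
read 'y': C → A
read 'x': A → C
read 'y': C → A
read 'x': A → C
read 'y': C → A
read 'x': A → C
read 'x': C → F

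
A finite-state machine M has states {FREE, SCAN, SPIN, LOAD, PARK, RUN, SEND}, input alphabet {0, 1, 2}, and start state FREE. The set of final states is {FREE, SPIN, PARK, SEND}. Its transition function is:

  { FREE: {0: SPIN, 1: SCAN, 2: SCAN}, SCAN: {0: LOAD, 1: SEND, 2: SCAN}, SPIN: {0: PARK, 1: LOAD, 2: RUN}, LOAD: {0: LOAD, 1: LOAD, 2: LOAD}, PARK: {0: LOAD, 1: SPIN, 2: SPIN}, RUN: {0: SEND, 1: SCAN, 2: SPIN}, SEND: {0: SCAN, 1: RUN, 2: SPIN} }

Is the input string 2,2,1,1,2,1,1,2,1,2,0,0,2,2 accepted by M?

No

start at FREE
read '2': FREE → SCAN
read '2': SCAN → SCAN
read '1': SCAN → SEND
read '1': SEND → RUN
read '2': RUN → SPIN
read '1': SPIN → LOAD
read '1': LOAD → LOAD
read '2': LOAD → LOAD
read '1': LOAD → LOAD
read '2': LOAD → LOAD
read '0': LOAD → LOAD
read '0': LOAD → LOAD
read '2': LOAD → LOAD
read '2': LOAD → LOAD
End state LOAD is not accepting.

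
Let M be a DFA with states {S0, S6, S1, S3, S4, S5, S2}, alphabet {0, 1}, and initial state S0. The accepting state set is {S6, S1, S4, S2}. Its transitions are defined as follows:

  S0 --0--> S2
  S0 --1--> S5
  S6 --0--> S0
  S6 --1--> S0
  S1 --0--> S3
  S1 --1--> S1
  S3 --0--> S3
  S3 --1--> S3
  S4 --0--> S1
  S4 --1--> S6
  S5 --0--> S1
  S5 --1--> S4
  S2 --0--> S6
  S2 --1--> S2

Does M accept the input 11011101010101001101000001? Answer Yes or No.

S0 → S5 → S4 → S1 → S1 → S1 → S1 → S3 → S3 → S3 → S3 → S3 → S3 → S3 → S3 → S3 → S3 → S3 → S3 → S3 → S3 → S3 → S3 → S3 → S3 → S3 → S3
End state S3 is not accepting.

No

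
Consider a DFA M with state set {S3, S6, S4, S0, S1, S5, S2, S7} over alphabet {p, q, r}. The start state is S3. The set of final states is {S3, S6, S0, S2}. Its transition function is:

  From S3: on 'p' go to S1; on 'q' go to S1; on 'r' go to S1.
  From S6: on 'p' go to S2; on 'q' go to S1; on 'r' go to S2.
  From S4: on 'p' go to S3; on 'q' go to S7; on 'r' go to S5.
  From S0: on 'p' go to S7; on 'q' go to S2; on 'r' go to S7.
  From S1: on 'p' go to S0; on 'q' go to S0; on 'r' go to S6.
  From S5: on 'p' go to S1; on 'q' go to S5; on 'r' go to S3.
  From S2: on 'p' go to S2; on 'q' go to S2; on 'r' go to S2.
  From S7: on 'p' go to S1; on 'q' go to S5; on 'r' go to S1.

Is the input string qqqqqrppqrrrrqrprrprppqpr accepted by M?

Yes

start at S3
read 'q': S3 → S1
read 'q': S1 → S0
read 'q': S0 → S2
read 'q': S2 → S2
read 'q': S2 → S2
read 'r': S2 → S2
read 'p': S2 → S2
read 'p': S2 → S2
read 'q': S2 → S2
read 'r': S2 → S2
read 'r': S2 → S2
read 'r': S2 → S2
read 'r': S2 → S2
read 'q': S2 → S2
read 'r': S2 → S2
read 'p': S2 → S2
read 'r': S2 → S2
read 'r': S2 → S2
read 'p': S2 → S2
read 'r': S2 → S2
read 'p': S2 → S2
read 'p': S2 → S2
read 'q': S2 → S2
read 'p': S2 → S2
read 'r': S2 → S2
End state S2 is accepting.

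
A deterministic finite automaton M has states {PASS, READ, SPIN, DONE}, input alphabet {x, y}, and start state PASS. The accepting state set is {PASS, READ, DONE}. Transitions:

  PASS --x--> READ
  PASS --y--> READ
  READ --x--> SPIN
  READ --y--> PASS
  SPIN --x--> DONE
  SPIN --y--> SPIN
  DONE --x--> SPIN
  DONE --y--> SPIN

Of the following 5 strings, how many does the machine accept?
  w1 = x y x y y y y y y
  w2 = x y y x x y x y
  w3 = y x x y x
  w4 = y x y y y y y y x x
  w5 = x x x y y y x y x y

w1:
  start at PASS
  read 'x': PASS → READ
  read 'y': READ → PASS
  read 'x': PASS → READ
  read 'y': READ → PASS
  read 'y': PASS → READ
  read 'y': READ → PASS
  read 'y': PASS → READ
  read 'y': READ → PASS
  read 'y': PASS → READ
  end READ, accepted
w2:
  start at PASS
  read 'x': PASS → READ
  read 'y': READ → PASS
  read 'y': PASS → READ
  read 'x': READ → SPIN
  read 'x': SPIN → DONE
  read 'y': DONE → SPIN
  read 'x': SPIN → DONE
  read 'y': DONE → SPIN
  end SPIN, rejected
w3:
  start at PASS
  read 'y': PASS → READ
  read 'x': READ → SPIN
  read 'x': SPIN → DONE
  read 'y': DONE → SPIN
  read 'x': SPIN → DONE
  end DONE, accepted
w4:
  start at PASS
  read 'y': PASS → READ
  read 'x': READ → SPIN
  read 'y': SPIN → SPIN
  read 'y': SPIN → SPIN
  read 'y': SPIN → SPIN
  read 'y': SPIN → SPIN
  read 'y': SPIN → SPIN
  read 'y': SPIN → SPIN
  read 'x': SPIN → DONE
  read 'x': DONE → SPIN
  end SPIN, rejected
w5:
  start at PASS
  read 'x': PASS → READ
  read 'x': READ → SPIN
  read 'x': SPIN → DONE
  read 'y': DONE → SPIN
  read 'y': SPIN → SPIN
  read 'y': SPIN → SPIN
  read 'x': SPIN → DONE
  read 'y': DONE → SPIN
  read 'x': SPIN → DONE
  read 'y': DONE → SPIN
  end SPIN, rejected

2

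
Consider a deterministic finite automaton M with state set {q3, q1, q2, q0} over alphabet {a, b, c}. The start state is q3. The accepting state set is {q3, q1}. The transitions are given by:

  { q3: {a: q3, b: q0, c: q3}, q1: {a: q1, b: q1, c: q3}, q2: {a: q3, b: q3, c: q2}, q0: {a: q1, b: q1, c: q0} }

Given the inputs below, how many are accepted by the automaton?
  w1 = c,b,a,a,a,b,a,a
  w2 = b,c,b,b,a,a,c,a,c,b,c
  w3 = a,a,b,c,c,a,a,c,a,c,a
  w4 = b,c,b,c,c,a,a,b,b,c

3

w1: q3 → q3 → q0 → q1 → q1 → q1 → q1 → q1 → q1  → end q1, accepted
w2: q3 → q0 → q0 → q1 → q1 → q1 → q1 → q3 → q3 → q3 → q0 → q0  → end q0, rejected
w3: q3 → q3 → q3 → q0 → q0 → q0 → q1 → q1 → q3 → q3 → q3 → q3  → end q3, accepted
w4: q3 → q0 → q0 → q1 → q3 → q3 → q3 → q3 → q0 → q1 → q3  → end q3, accepted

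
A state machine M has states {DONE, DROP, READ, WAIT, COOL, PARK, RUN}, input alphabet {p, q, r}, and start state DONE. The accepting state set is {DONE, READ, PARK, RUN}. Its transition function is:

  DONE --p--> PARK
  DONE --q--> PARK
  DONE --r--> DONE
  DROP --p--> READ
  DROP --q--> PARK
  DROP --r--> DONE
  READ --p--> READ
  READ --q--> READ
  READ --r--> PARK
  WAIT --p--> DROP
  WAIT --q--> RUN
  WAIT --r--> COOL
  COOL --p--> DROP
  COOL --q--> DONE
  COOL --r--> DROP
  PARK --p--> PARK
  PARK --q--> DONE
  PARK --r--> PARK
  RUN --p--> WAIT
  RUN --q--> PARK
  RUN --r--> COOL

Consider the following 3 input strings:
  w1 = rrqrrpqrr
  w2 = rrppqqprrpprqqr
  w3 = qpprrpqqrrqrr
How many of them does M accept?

w1: Trace: DONE -r-> DONE -r-> DONE -q-> PARK -r-> PARK -r-> PARK -p-> PARK -q-> DONE -r-> DONE -r-> DONE  → end DONE, accepted
w2: Trace: DONE -r-> DONE -r-> DONE -p-> PARK -p-> PARK -q-> DONE -q-> PARK -p-> PARK -r-> PARK -r-> PARK -p-> PARK -p-> PARK -r-> PARK -q-> DONE -q-> PARK -r-> PARK  → end PARK, accepted
w3: Trace: DONE -q-> PARK -p-> PARK -p-> PARK -r-> PARK -r-> PARK -p-> PARK -q-> DONE -q-> PARK -r-> PARK -r-> PARK -q-> DONE -r-> DONE -r-> DONE  → end DONE, accepted

3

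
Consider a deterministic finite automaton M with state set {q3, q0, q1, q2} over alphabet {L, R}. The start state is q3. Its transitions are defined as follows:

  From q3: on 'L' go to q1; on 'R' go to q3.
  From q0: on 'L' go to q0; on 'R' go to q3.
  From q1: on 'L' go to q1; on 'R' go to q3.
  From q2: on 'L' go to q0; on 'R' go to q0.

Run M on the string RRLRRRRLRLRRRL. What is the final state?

Trace: q3 -R-> q3 -R-> q3 -L-> q1 -R-> q3 -R-> q3 -R-> q3 -R-> q3 -L-> q1 -R-> q3 -L-> q1 -R-> q3 -R-> q3 -R-> q3 -L-> q1

q1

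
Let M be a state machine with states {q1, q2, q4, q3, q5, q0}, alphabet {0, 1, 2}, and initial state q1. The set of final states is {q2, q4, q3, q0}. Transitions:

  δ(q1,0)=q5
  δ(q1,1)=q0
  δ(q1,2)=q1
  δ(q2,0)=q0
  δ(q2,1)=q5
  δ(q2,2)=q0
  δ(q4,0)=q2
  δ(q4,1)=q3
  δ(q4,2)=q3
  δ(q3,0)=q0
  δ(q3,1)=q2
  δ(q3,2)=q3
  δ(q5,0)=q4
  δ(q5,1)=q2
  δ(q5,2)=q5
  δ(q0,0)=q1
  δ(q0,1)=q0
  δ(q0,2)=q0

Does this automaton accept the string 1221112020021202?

start at q1
read '1': q1 → q0
read '2': q0 → q0
read '2': q0 → q0
read '1': q0 → q0
read '1': q0 → q0
read '1': q0 → q0
read '2': q0 → q0
read '0': q0 → q1
read '2': q1 → q1
read '0': q1 → q5
read '0': q5 → q4
read '2': q4 → q3
read '1': q3 → q2
read '2': q2 → q0
read '0': q0 → q1
read '2': q1 → q1
End state q1 is not accepting.

No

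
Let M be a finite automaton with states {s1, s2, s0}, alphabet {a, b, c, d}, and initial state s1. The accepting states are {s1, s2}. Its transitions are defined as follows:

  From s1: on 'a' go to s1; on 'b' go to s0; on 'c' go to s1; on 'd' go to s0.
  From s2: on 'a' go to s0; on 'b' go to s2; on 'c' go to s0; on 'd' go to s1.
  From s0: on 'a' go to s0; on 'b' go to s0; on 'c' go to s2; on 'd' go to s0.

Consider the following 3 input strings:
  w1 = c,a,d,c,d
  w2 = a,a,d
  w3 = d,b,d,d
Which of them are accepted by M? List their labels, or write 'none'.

w1

w1: s1 → s1 → s1 → s0 → s2 → s1  → end s1, accepted
w2: s1 → s1 → s1 → s0  → end s0, rejected
w3: s1 → s0 → s0 → s0 → s0  → end s0, rejected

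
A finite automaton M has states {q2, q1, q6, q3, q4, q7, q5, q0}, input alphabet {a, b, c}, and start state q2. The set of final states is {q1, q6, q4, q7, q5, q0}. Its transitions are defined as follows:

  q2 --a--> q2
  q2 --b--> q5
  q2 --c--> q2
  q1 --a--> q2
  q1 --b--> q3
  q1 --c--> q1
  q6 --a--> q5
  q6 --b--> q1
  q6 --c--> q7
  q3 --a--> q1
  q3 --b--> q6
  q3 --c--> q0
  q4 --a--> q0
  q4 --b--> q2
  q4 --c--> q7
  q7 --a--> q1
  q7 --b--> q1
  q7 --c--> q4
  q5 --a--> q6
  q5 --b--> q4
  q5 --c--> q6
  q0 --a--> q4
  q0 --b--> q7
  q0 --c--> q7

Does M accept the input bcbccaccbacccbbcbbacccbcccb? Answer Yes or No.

q2 → q5 → q6 → q1 → q1 → q1 → q2 → q2 → q2 → q5 → q6 → q7 → q4 → q7 → q1 → q3 → q0 → q7 → q1 → q2 → q2 → q2 → q2 → q5 → q6 → q7 → q4 → q2
End state q2 is not accepting.

No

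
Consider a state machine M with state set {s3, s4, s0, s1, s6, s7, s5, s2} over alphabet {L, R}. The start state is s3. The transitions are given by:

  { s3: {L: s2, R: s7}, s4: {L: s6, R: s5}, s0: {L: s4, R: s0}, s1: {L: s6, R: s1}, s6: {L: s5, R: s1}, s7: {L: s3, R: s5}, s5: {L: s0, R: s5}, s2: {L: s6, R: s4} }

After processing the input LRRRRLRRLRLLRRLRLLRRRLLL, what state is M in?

s0

start at s3
read 'L': s3 → s2
read 'R': s2 → s4
read 'R': s4 → s5
read 'R': s5 → s5
read 'R': s5 → s5
read 'L': s5 → s0
read 'R': s0 → s0
read 'R': s0 → s0
read 'L': s0 → s4
read 'R': s4 → s5
read 'L': s5 → s0
read 'L': s0 → s4
read 'R': s4 → s5
read 'R': s5 → s5
read 'L': s5 → s0
read 'R': s0 → s0
read 'L': s0 → s4
read 'L': s4 → s6
read 'R': s6 → s1
read 'R': s1 → s1
read 'R': s1 → s1
read 'L': s1 → s6
read 'L': s6 → s5
read 'L': s5 → s0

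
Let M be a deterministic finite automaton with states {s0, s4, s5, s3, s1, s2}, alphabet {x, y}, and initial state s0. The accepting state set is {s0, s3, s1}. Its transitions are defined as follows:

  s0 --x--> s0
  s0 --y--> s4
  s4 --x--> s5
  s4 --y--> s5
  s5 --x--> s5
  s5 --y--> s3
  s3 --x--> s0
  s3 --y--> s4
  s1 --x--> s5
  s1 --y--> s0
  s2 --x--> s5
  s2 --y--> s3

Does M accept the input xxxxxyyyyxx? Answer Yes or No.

Trace: s0 -x-> s0 -x-> s0 -x-> s0 -x-> s0 -x-> s0 -y-> s4 -y-> s5 -y-> s3 -y-> s4 -x-> s5 -x-> s5
End state s5 is not accepting.

No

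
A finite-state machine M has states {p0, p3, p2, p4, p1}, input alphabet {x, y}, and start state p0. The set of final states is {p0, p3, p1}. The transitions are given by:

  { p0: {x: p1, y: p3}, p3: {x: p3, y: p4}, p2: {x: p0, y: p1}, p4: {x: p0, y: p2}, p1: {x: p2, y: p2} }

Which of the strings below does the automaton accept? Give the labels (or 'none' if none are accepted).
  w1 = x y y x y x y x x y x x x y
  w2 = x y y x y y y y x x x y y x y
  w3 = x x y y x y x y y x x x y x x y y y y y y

w1: p0 → p1 → p2 → p1 → p2 → p1 → p2 → p1 → p2 → p0 → p3 → p3 → p3 → p3 → p4  → end p4, rejected
w2: p0 → p1 → p2 → p1 → p2 → p1 → p2 → p1 → p2 → p0 → p1 → p2 → p1 → p2 → p0 → p3  → end p3, accepted
w3: p0 → p1 → p2 → p1 → p2 → p0 → p3 → p3 → p4 → p2 → p0 → p1 → p2 → p1 → p2 → p0 → p3 → p4 → p2 → p1 → p2 → p1  → end p1, accepted

w2, w3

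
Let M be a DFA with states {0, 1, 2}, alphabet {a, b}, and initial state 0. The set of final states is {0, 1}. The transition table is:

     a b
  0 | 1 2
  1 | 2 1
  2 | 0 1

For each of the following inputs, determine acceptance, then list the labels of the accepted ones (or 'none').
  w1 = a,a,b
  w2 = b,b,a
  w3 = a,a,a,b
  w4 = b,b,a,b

w1: Trace: 0 -a-> 1 -a-> 2 -b-> 1  → end 1, accepted
w2: Trace: 0 -b-> 2 -b-> 1 -a-> 2  → end 2, rejected
w3: Trace: 0 -a-> 1 -a-> 2 -a-> 0 -b-> 2  → end 2, rejected
w4: Trace: 0 -b-> 2 -b-> 1 -a-> 2 -b-> 1  → end 1, accepted

w1, w4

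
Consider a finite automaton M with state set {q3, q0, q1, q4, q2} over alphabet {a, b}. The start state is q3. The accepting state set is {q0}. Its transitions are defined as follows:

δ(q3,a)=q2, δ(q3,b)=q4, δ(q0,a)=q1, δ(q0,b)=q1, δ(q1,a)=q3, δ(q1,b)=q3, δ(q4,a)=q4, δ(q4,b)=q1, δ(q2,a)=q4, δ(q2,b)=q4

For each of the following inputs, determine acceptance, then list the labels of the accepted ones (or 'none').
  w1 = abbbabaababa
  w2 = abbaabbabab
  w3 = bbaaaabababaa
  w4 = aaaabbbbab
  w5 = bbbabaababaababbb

none

w1:
  start at q3
  read 'a': q3 → q2
  read 'b': q2 → q4
  read 'b': q4 → q1
  read 'b': q1 → q3
  read 'a': q3 → q2
  read 'b': q2 → q4
  read 'a': q4 → q4
  read 'a': q4 → q4
  read 'b': q4 → q1
  read 'a': q1 → q3
  read 'b': q3 → q4
  read 'a': q4 → q4
  end q4, rejected
w2:
  start at q3
  read 'a': q3 → q2
  read 'b': q2 → q4
  read 'b': q4 → q1
  read 'a': q1 → q3
  read 'a': q3 → q2
  read 'b': q2 → q4
  read 'b': q4 → q1
  read 'a': q1 → q3
  read 'b': q3 → q4
  read 'a': q4 → q4
  read 'b': q4 → q1
  end q1, rejected
w3:
  start at q3
  read 'b': q3 → q4
  read 'b': q4 → q1
  read 'a': q1 → q3
  read 'a': q3 → q2
  read 'a': q2 → q4
  read 'a': q4 → q4
  read 'b': q4 → q1
  read 'a': q1 → q3
  read 'b': q3 → q4
  read 'a': q4 → q4
  read 'b': q4 → q1
  read 'a': q1 → q3
  read 'a': q3 → q2
  end q2, rejected
w4:
  start at q3
  read 'a': q3 → q2
  read 'a': q2 → q4
  read 'a': q4 → q4
  read 'a': q4 → q4
  read 'b': q4 → q1
  read 'b': q1 → q3
  read 'b': q3 → q4
  read 'b': q4 → q1
  read 'a': q1 → q3
  read 'b': q3 → q4
  end q4, rejected
w5:
  start at q3
  read 'b': q3 → q4
  read 'b': q4 → q1
  read 'b': q1 → q3
  read 'a': q3 → q2
  read 'b': q2 → q4
  read 'a': q4 → q4
  read 'a': q4 → q4
  read 'b': q4 → q1
  read 'a': q1 → q3
  read 'b': q3 → q4
  read 'a': q4 → q4
  read 'a': q4 → q4
  read 'b': q4 → q1
  read 'a': q1 → q3
  read 'b': q3 → q4
  read 'b': q4 → q1
  read 'b': q1 → q3
  end q3, rejected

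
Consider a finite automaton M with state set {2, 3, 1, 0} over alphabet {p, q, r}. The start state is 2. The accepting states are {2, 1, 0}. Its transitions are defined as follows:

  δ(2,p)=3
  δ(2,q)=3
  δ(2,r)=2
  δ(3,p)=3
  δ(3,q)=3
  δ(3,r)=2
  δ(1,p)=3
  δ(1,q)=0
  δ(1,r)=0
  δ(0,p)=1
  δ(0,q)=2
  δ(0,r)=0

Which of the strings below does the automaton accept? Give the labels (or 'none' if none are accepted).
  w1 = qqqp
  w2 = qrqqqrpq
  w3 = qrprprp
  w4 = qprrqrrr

w1: 2 → 3 → 3 → 3 → 3  → end 3, rejected
w2: 2 → 3 → 2 → 3 → 3 → 3 → 2 → 3 → 3  → end 3, rejected
w3: 2 → 3 → 2 → 3 → 2 → 3 → 2 → 3  → end 3, rejected
w4: 2 → 3 → 3 → 2 → 2 → 3 → 2 → 2 → 2  → end 2, accepted

w4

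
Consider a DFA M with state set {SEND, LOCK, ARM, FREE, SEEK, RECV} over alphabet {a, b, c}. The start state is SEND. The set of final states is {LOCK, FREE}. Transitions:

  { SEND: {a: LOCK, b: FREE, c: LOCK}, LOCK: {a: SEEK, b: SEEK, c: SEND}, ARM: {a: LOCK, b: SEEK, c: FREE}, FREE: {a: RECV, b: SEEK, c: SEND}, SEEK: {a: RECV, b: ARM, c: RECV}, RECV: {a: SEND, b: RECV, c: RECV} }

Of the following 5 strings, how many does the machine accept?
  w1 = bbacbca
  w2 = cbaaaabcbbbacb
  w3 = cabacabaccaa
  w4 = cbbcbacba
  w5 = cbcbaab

1

w1: SEND → FREE → SEEK → RECV → RECV → RECV → RECV → SEND  → end SEND, rejected
w2: SEND → LOCK → SEEK → RECV → SEND → LOCK → SEEK → ARM → FREE → SEEK → ARM → SEEK → RECV → RECV → RECV  → end RECV, rejected
w3: SEND → LOCK → SEEK → ARM → LOCK → SEND → LOCK → SEEK → RECV → RECV → RECV → SEND → LOCK  → end LOCK, accepted
w4: SEND → LOCK → SEEK → ARM → FREE → SEEK → RECV → RECV → RECV → SEND  → end SEND, rejected
w5: SEND → LOCK → SEEK → RECV → RECV → SEND → LOCK → SEEK  → end SEEK, rejected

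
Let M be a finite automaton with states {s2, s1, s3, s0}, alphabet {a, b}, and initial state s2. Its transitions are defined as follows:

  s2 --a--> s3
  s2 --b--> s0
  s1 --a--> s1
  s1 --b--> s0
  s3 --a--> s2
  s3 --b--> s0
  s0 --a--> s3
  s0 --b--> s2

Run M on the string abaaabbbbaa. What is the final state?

s2

start at s2
read 'a': s2 → s3
read 'b': s3 → s0
read 'a': s0 → s3
read 'a': s3 → s2
read 'a': s2 → s3
read 'b': s3 → s0
read 'b': s0 → s2
read 'b': s2 → s0
read 'b': s0 → s2
read 'a': s2 → s3
read 'a': s3 → s2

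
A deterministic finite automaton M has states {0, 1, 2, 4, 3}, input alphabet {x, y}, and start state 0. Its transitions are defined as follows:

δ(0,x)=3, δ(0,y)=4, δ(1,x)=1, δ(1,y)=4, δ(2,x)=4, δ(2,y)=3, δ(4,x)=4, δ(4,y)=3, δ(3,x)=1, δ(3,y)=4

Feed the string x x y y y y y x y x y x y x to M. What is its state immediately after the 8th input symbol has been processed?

4

start at 0
read 'x': 0 → 3
read 'x': 3 → 1
read 'y': 1 → 4
read 'y': 4 → 3
read 'y': 3 → 4
read 'y': 4 → 3
read 'y': 3 → 4
read 'x': 4 → 4
After 8 symbols: 4.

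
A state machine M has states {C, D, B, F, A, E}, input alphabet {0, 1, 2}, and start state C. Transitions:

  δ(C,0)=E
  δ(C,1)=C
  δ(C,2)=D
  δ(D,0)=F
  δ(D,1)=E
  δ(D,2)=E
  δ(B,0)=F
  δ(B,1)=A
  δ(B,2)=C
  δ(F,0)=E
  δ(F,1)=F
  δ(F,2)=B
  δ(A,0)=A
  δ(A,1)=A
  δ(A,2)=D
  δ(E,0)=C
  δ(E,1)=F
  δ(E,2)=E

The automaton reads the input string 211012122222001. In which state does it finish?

Trace: C -2-> D -1-> E -1-> F -0-> E -1-> F -2-> B -1-> A -2-> D -2-> E -2-> E -2-> E -2-> E -0-> C -0-> E -1-> F

F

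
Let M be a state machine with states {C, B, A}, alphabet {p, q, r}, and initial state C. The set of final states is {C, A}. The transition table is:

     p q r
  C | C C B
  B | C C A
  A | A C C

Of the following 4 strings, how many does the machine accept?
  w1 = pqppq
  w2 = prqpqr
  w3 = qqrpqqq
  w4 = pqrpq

w1: C → C → C → C → C → C  → end C, accepted
w2: C → C → B → C → C → C → B  → end B, rejected
w3: C → C → C → B → C → C → C → C  → end C, accepted
w4: C → C → C → B → C → C  → end C, accepted

3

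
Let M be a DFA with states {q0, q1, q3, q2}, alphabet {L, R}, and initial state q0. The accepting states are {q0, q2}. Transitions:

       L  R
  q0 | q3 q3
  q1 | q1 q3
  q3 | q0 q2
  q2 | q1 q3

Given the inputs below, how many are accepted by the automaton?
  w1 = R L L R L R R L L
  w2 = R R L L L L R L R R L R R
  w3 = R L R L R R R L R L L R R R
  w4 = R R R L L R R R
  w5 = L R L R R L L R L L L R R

4

w1: Trace: q0 -R-> q3 -L-> q0 -L-> q3 -R-> q2 -L-> q1 -R-> q3 -R-> q2 -L-> q1 -L-> q1  → end q1, rejected
w2: Trace: q0 -R-> q3 -R-> q2 -L-> q1 -L-> q1 -L-> q1 -L-> q1 -R-> q3 -L-> q0 -R-> q3 -R-> q2 -L-> q1 -R-> q3 -R-> q2  → end q2, accepted
w3: Trace: q0 -R-> q3 -L-> q0 -R-> q3 -L-> q0 -R-> q3 -R-> q2 -R-> q3 -L-> q0 -R-> q3 -L-> q0 -L-> q3 -R-> q2 -R-> q3 -R-> q2  → end q2, accepted
w4: Trace: q0 -R-> q3 -R-> q2 -R-> q3 -L-> q0 -L-> q3 -R-> q2 -R-> q3 -R-> q2  → end q2, accepted
w5: Trace: q0 -L-> q3 -R-> q2 -L-> q1 -R-> q3 -R-> q2 -L-> q1 -L-> q1 -R-> q3 -L-> q0 -L-> q3 -L-> q0 -R-> q3 -R-> q2  → end q2, accepted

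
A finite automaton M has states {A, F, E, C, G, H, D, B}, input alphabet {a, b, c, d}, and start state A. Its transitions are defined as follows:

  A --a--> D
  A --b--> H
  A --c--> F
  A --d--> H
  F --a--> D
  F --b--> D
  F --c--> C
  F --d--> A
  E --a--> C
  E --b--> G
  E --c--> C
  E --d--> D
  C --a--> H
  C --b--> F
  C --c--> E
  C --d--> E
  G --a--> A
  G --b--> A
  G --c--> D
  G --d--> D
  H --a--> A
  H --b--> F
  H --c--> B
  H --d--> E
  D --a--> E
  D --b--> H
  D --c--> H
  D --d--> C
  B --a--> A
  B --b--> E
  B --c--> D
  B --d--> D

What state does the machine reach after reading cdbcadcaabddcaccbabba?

D

start at A
read 'c': A → F
read 'd': F → A
read 'b': A → H
read 'c': H → B
read 'a': B → A
read 'd': A → H
read 'c': H → B
read 'a': B → A
read 'a': A → D
read 'b': D → H
read 'd': H → E
read 'd': E → D
read 'c': D → H
read 'a': H → A
read 'c': A → F
read 'c': F → C
read 'b': C → F
read 'a': F → D
read 'b': D → H
read 'b': H → F
read 'a': F → D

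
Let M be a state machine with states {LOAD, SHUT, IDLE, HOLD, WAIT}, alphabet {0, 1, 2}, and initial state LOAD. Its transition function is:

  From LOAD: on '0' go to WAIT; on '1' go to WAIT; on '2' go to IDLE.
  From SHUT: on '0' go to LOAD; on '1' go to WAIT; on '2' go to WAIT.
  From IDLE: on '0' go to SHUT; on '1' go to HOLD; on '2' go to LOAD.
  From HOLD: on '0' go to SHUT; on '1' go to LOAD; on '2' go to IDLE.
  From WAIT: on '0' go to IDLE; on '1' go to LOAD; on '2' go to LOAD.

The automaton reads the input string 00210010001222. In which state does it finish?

start at LOAD
read '0': LOAD → WAIT
read '0': WAIT → IDLE
read '2': IDLE → LOAD
read '1': LOAD → WAIT
read '0': WAIT → IDLE
read '0': IDLE → SHUT
read '1': SHUT → WAIT
read '0': WAIT → IDLE
read '0': IDLE → SHUT
read '0': SHUT → LOAD
read '1': LOAD → WAIT
read '2': WAIT → LOAD
read '2': LOAD → IDLE
read '2': IDLE → LOAD

LOAD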